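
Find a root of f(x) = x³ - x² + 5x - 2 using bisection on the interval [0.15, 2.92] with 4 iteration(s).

f(x) = x³ - x² + 5x - 2
Initial interval: [0.15, 2.92]

Iteration 1:
  c_1 = (0.150000 + 2.920000)/2 = 1.535000
  f(c_1) = f(1.535000) = 6.935580
  f(a) × f(c) < 0, new interval: [0.150000, 1.535000]
Iteration 2:
  c_2 = (0.150000 + 1.535000)/2 = 0.842500
  f(c_2) = f(0.842500) = 2.100706
  f(a) × f(c) < 0, new interval: [0.150000, 0.842500]
Iteration 3:
  c_3 = (0.150000 + 0.842500)/2 = 0.496250
  f(c_3) = f(0.496250) = 0.357194
  f(a) × f(c) < 0, new interval: [0.150000, 0.496250]
Iteration 4:
  c_4 = (0.150000 + 0.496250)/2 = 0.323125
  f(c_4) = f(0.323125) = -0.455047
  f(a) × f(c) ≥ 0, new interval: [0.323125, 0.496250]

After 4 iteration(s), the approximation is c_4 = 0.323125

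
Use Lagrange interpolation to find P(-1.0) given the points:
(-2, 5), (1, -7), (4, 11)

Lagrange interpolation formula:
P(x) = Σ yᵢ × Lᵢ(x)
where Lᵢ(x) = Π_{j≠i} (x - xⱼ)/(xᵢ - xⱼ)

L_0(-1.0) = (-1.0 - 1)/(-2 - 1) × (-1.0 - 4)/(-2 - 4) = 0.555556
L_1(-1.0) = (-1.0 - (-2))/(1 - (-2)) × (-1.0 - 4)/(1 - 4) = 0.555556
L_2(-1.0) = (-1.0 - (-2))/(4 - (-2)) × (-1.0 - 1)/(4 - 1) = -0.111111

P(-1.0) = 5×L_0(-1.0) + (-7)×L_1(-1.0) + 11×L_2(-1.0)
P(-1.0) = -2.333333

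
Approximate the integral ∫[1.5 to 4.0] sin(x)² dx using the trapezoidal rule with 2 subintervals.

f(x) = sin(x)²
a = 1.5, b = 4.0, n = 2
h = (b - a)/n = 1.250000

Trapezoidal rule: (h/2)[f(x₀) + 2f(x₁) + 2f(x₂) + ... + f(xₙ)]

x_0 = 1.5000, f(x_0) = 0.994996, coefficient = 1
x_1 = 2.7500, f(x_1) = 0.145665, coefficient = 2
x_2 = 4.0000, f(x_2) = 0.572750, coefficient = 1

I ≈ (1.250000/2) × 1.859076 = 1.161923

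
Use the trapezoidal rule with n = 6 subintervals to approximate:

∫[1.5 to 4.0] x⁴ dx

f(x) = x⁴
a = 1.5, b = 4.0, n = 6
h = (b - a)/n = 0.416667

Trapezoidal rule: (h/2)[f(x₀) + 2f(x₁) + 2f(x₂) + ... + f(xₙ)]

x_0 = 1.5000, f(x_0) = 5.062500, coefficient = 1
x_1 = 1.9167, f(x_1) = 13.495419, coefficient = 2
x_2 = 2.3333, f(x_2) = 29.641975, coefficient = 2
x_3 = 2.7500, f(x_3) = 57.191406, coefficient = 2
x_4 = 3.1667, f(x_4) = 100.556327, coefficient = 2
x_5 = 3.5833, f(x_5) = 164.872733, coefficient = 2
x_6 = 4.0000, f(x_6) = 256.000000, coefficient = 1

I ≈ (0.416667/2) × 992.578221 = 206.787129
Exact value: 203.281250
Error: 3.505879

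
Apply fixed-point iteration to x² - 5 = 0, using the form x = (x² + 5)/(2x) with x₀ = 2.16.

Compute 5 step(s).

Equation: x² - 5 = 0
Fixed-point form: x = (x² + 5)/(2x)
x₀ = 2.16

x_1 = g(2.160000) = 2.237407
x_2 = g(2.237407) = 2.236068
x_3 = g(2.236068) = 2.236068
x_4 = g(2.236068) = 2.236068
x_5 = g(2.236068) = 2.236068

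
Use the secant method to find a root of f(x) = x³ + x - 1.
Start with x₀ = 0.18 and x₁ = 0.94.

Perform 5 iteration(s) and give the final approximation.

f(x) = x³ + x - 1
x₀ = 0.18, x₁ = 0.94

Secant formula: x_{n+1} = x_n - f(x_n)(x_n - x_{n-1})/(f(x_n) - f(x_{n-1}))

Iteration 1:
  f(0.180000) = -0.814168
  f(0.940000) = 0.770584
  x_2 = 0.940000 - 0.770584×(0.940000 - 0.180000)/(0.770584 - (-0.814168))
       = 0.570451
Iteration 2:
  f(0.940000) = 0.770584
  f(0.570451) = -0.243916
  x_3 = 0.570451 - (-0.243916)×(0.570451 - 0.940000)/(-0.243916 - 0.770584)
       = 0.659302
Iteration 3:
  f(0.570451) = -0.243916
  f(0.659302) = -0.054114
  x_4 = 0.659302 - (-0.054114)×(0.659302 - 0.570451)/(-0.054114 - (-0.243916))
       = 0.684634
Iteration 4:
  f(0.659302) = -0.054114
  f(0.684634) = 0.005537
  x_5 = 0.684634 - 0.005537×(0.684634 - 0.659302)/(0.005537 - (-0.054114))
       = 0.682282
Iteration 5:
  f(0.684634) = 0.005537
  f(0.682282) = -0.000109
  x_6 = 0.682282 - (-0.000109)×(0.682282 - 0.684634)/(-0.000109 - 0.005537)
       = 0.682328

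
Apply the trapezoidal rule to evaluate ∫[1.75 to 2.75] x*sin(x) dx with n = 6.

f(x) = x*sin(x)
a = 1.75, b = 2.75, n = 6
h = (b - a)/n = 0.166667

Trapezoidal rule: (h/2)[f(x₀) + 2f(x₁) + 2f(x₂) + ... + f(xₙ)]

x_0 = 1.7500, f(x_0) = 1.721975, coefficient = 1
x_1 = 1.9167, f(x_1) = 1.803163, coefficient = 2
x_2 = 2.0833, f(x_2) = 1.815632, coefficient = 2
x_3 = 2.2500, f(x_3) = 1.750665, coefficient = 2
x_4 = 2.4167, f(x_4) = 1.602443, coefficient = 2
x_5 = 2.5833, f(x_5) = 1.368419, coefficient = 2
x_6 = 2.7500, f(x_6) = 1.049568, coefficient = 1

I ≈ (0.166667/2) × 19.452187 = 1.621016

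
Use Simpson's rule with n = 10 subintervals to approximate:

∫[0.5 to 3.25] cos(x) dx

f(x) = cos(x)
a = 0.5, b = 3.25, n = 10
h = (b - a)/n = 0.275000

Simpson's rule: (h/3)[f(x₀) + 4f(x₁) + 2f(x₂) + ... + f(xₙ)]

x_0 = 0.5000, f(x_0) = 0.877583, coefficient = 1
x_1 = 0.7750, f(x_1) = 0.714421, coefficient = 4
x_2 = 1.0500, f(x_2) = 0.497571, coefficient = 2
x_3 = 1.3250, f(x_3) = 0.243329, coefficient = 4
x_4 = 1.6000, f(x_4) = -0.029200, coefficient = 2
x_5 = 1.8750, f(x_5) = -0.299534, coefficient = 4
x_6 = 2.1500, f(x_6) = -0.547358, coefficient = 2
x_7 = 2.4250, f(x_7) = -0.754048, coefficient = 4
x_8 = 2.7000, f(x_8) = -0.904072, coefficient = 2
x_9 = 2.9750, f(x_9) = -0.986156, coefficient = 4
x_10 = 3.2500, f(x_10) = -0.994130, coefficient = 1

I ≈ (0.275000/3) × -6.410613 = -0.587640
Exact value: -0.587621
Error: 0.000019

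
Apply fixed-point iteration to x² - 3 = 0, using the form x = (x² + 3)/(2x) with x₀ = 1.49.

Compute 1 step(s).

Equation: x² - 3 = 0
Fixed-point form: x = (x² + 3)/(2x)
x₀ = 1.49

x_1 = g(1.490000) = 1.751711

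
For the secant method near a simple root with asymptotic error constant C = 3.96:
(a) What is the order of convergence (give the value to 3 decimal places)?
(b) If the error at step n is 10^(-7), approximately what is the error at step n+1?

(a) Secant method has superlinear convergence with order φ = (1+√5)/2 ≈ 1.618.
    This means |e_{n+1}| ≈ C|e_n|^1.618.

(b) With |e_n| = 10^(-7) and C = 3.96:
    |e_{n+1}| ≈ 3.96 × (10^(-7))^1.618 = 3.96 × 10^(-11.33)

(a) ≈ 1.618 (golden ratio); (b) |e_{n+1}| ≈ 1.868e-11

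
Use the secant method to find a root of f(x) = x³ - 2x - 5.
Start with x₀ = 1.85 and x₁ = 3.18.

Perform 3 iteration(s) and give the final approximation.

f(x) = x³ - 2x - 5
x₀ = 1.85, x₁ = 3.18

Secant formula: x_{n+1} = x_n - f(x_n)(x_n - x_{n-1})/(f(x_n) - f(x_{n-1}))

Iteration 1:
  f(1.850000) = -2.368375
  f(3.180000) = 20.797432
  x_2 = 3.180000 - 20.797432×(3.180000 - 1.850000)/(20.797432 - (-2.368375))
       = 1.985974
Iteration 2:
  f(3.180000) = 20.797432
  f(1.985974) = -1.139086
  x_3 = 1.985974 - (-1.139086)×(1.985974 - 3.180000)/(-1.139086 - 20.797432)
       = 2.047975
Iteration 3:
  f(1.985974) = -1.139086
  f(2.047975) = -0.506328
  x_4 = 2.047975 - (-0.506328)×(2.047975 - 1.985974)/(-0.506328 - (-1.139086))
       = 2.097588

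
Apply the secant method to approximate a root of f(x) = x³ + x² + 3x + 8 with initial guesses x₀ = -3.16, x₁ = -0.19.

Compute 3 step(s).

f(x) = x³ + x² + 3x + 8
x₀ = -3.16, x₁ = -0.19

Secant formula: x_{n+1} = x_n - f(x_n)(x_n - x_{n-1})/(f(x_n) - f(x_{n-1}))

Iteration 1:
  f(-3.160000) = -23.048896
  f(-0.190000) = 7.459241
  x_2 = -0.190000 - 7.459241×(-0.190000 - (-3.160000))/(7.459241 - (-23.048896))
       = -0.916165
Iteration 2:
  f(-0.190000) = 7.459241
  f(-0.916165) = 5.321872
  x_3 = -0.916165 - 5.321872×(-0.916165 - (-0.190000))/(5.321872 - 7.459241)
       = -2.724256
Iteration 3:
  f(-0.916165) = 5.321872
  f(-2.724256) = -12.969463
  x_4 = -2.724256 - (-12.969463)×(-2.724256 - (-0.916165))/(-12.969463 - 5.321872)
       = -1.442230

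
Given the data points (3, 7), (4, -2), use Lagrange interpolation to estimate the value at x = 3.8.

Lagrange interpolation formula:
P(x) = Σ yᵢ × Lᵢ(x)
where Lᵢ(x) = Π_{j≠i} (x - xⱼ)/(xᵢ - xⱼ)

L_0(3.8) = (3.8 - 4)/(3 - 4) = 0.200000
L_1(3.8) = (3.8 - 3)/(4 - 3) = 0.800000

P(3.8) = 7×L_0(3.8) + (-2)×L_1(3.8)
P(3.8) = -0.200000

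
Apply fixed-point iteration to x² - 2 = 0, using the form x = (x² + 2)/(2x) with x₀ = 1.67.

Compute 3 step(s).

Equation: x² - 2 = 0
Fixed-point form: x = (x² + 2)/(2x)
x₀ = 1.67

x_1 = g(1.670000) = 1.433802
x_2 = g(1.433802) = 1.414347
x_3 = g(1.414347) = 1.414214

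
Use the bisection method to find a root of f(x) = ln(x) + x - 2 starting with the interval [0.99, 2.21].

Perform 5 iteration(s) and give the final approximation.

f(x) = ln(x) + x - 2
Initial interval: [0.99, 2.21]

Iteration 1:
  c_1 = (0.990000 + 2.210000)/2 = 1.600000
  f(c_1) = f(1.600000) = 0.070004
  f(a) × f(c) < 0, new interval: [0.990000, 1.600000]
Iteration 2:
  c_2 = (0.990000 + 1.600000)/2 = 1.295000
  f(c_2) = f(1.295000) = -0.446489
  f(a) × f(c) ≥ 0, new interval: [1.295000, 1.600000]
Iteration 3:
  c_3 = (1.295000 + 1.600000)/2 = 1.447500
  f(c_3) = f(1.447500) = -0.182662
  f(a) × f(c) ≥ 0, new interval: [1.447500, 1.600000]
Iteration 4:
  c_4 = (1.447500 + 1.600000)/2 = 1.523750
  f(c_4) = f(1.523750) = -0.055076
  f(a) × f(c) ≥ 0, new interval: [1.523750, 1.600000]
Iteration 5:
  c_5 = (1.523750 + 1.600000)/2 = 1.561875
  f(c_5) = f(1.561875) = 0.007762
  f(a) × f(c) < 0, new interval: [1.523750, 1.561875]

After 5 iteration(s), the approximation is c_5 = 1.561875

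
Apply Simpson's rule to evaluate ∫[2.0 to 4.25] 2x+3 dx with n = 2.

f(x) = 2x+3
a = 2.0, b = 4.25, n = 2
h = (b - a)/n = 1.125000

Simpson's rule: (h/3)[f(x₀) + 4f(x₁) + 2f(x₂) + ... + f(xₙ)]

x_0 = 2.0000, f(x_0) = 7.000000, coefficient = 1
x_1 = 3.1250, f(x_1) = 9.250000, coefficient = 4
x_2 = 4.2500, f(x_2) = 11.500000, coefficient = 1

I ≈ (1.125000/3) × 55.500000 = 20.812500
Exact value: 20.812500
Error: 0.000000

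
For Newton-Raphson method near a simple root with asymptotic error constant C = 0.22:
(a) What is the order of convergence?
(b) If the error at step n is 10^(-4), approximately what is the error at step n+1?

(a) Newton-Raphson has quadratic (order 2) convergence near simple roots.
    This means |e_{n+1}| ≈ C|e_n|².

(b) With |e_n| = 10^(-4) and C = 0.22:
    |e_{n+1}| ≈ 0.22 × (10^(-4))² = 0.22 × 10^(-8)

(a) 2 (quadratic); (b) |e_{n+1}| ≈ 2.200e-09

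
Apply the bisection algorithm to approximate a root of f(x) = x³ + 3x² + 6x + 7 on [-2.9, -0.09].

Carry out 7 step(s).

f(x) = x³ + 3x² + 6x + 7
Initial interval: [-2.9, -0.09]

Iteration 1:
  c_1 = (-2.900000 + (-0.090000))/2 = -1.495000
  f(c_1) = f(-1.495000) = 1.393713
  f(a) × f(c) < 0, new interval: [-2.900000, -1.495000]
Iteration 2:
  c_2 = (-2.900000 + (-1.495000))/2 = -2.197500
  f(c_2) = f(-2.197500) = -2.309722
  f(a) × f(c) ≥ 0, new interval: [-2.197500, -1.495000]
Iteration 3:
  c_3 = (-2.197500 + (-1.495000))/2 = -1.846250
  f(c_3) = f(-1.846250) = -0.144783
  f(a) × f(c) ≥ 0, new interval: [-1.846250, -1.495000]
Iteration 4:
  c_4 = (-1.846250 + (-1.495000))/2 = -1.670625
  f(c_4) = f(-1.670625) = 0.686520
  f(a) × f(c) < 0, new interval: [-1.846250, -1.670625]
Iteration 5:
  c_5 = (-1.846250 + (-1.670625))/2 = -1.758437
  f(c_5) = f(-1.758437) = 0.288413
  f(a) × f(c) < 0, new interval: [-1.846250, -1.758437]
Iteration 6:
  c_6 = (-1.846250 + (-1.758437))/2 = -1.802344
  f(c_6) = f(-1.802344) = 0.076456
  f(a) × f(c) < 0, new interval: [-1.846250, -1.802344]
Iteration 7:
  c_7 = (-1.846250 + (-1.802344))/2 = -1.824297
  f(c_7) = f(-1.824297) = -0.032972
  f(a) × f(c) ≥ 0, new interval: [-1.824297, -1.802344]

After 7 iteration(s), the approximation is c_7 = -1.824297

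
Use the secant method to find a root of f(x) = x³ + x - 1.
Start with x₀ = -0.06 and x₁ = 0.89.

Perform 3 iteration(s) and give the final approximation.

f(x) = x³ + x - 1
x₀ = -0.06, x₁ = 0.89

Secant formula: x_{n+1} = x_n - f(x_n)(x_n - x_{n-1})/(f(x_n) - f(x_{n-1}))

Iteration 1:
  f(-0.060000) = -1.060216
  f(0.890000) = 0.594969
  x_2 = 0.890000 - 0.594969×(0.890000 - (-0.060000))/(0.594969 - (-1.060216))
       = 0.548515
Iteration 2:
  f(0.890000) = 0.594969
  f(0.548515) = -0.286454
  x_3 = 0.548515 - (-0.286454)×(0.548515 - 0.890000)/(-0.286454 - 0.594969)
       = 0.659494
Iteration 3:
  f(0.548515) = -0.286454
  f(0.659494) = -0.053670
  x_4 = 0.659494 - (-0.053670)×(0.659494 - 0.548515)/(-0.053670 - (-0.286454))
       = 0.685081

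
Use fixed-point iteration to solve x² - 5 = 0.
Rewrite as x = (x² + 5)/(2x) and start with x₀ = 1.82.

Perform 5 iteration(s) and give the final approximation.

Equation: x² - 5 = 0
Fixed-point form: x = (x² + 5)/(2x)
x₀ = 1.82

x_1 = g(1.820000) = 2.283626
x_2 = g(2.283626) = 2.236563
x_3 = g(2.236563) = 2.236068
x_4 = g(2.236068) = 2.236068
x_5 = g(2.236068) = 2.236068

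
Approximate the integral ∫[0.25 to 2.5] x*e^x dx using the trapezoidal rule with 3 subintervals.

f(x) = x*e^x
a = 0.25, b = 2.5, n = 3
h = (b - a)/n = 0.750000

Trapezoidal rule: (h/2)[f(x₀) + 2f(x₁) + 2f(x₂) + ... + f(xₙ)]

x_0 = 0.2500, f(x_0) = 0.321006, coefficient = 1
x_1 = 1.0000, f(x_1) = 2.718282, coefficient = 2
x_2 = 1.7500, f(x_2) = 10.070555, coefficient = 2
x_3 = 2.5000, f(x_3) = 30.456235, coefficient = 1

I ≈ (0.750000/2) × 56.354914 = 21.133093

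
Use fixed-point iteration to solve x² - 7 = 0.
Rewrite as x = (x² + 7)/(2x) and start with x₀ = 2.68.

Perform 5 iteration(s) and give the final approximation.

Equation: x² - 7 = 0
Fixed-point form: x = (x² + 7)/(2x)
x₀ = 2.68

x_1 = g(2.680000) = 2.645970
x_2 = g(2.645970) = 2.645751
x_3 = g(2.645751) = 2.645751
x_4 = g(2.645751) = 2.645751
x_5 = g(2.645751) = 2.645751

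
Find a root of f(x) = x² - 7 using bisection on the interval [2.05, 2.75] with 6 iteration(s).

f(x) = x² - 7
Initial interval: [2.05, 2.75]

Iteration 1:
  c_1 = (2.050000 + 2.750000)/2 = 2.400000
  f(c_1) = f(2.400000) = -1.240000
  f(a) × f(c) ≥ 0, new interval: [2.400000, 2.750000]
Iteration 2:
  c_2 = (2.400000 + 2.750000)/2 = 2.575000
  f(c_2) = f(2.575000) = -0.369375
  f(a) × f(c) ≥ 0, new interval: [2.575000, 2.750000]
Iteration 3:
  c_3 = (2.575000 + 2.750000)/2 = 2.662500
  f(c_3) = f(2.662500) = 0.088906
  f(a) × f(c) < 0, new interval: [2.575000, 2.662500]
Iteration 4:
  c_4 = (2.575000 + 2.662500)/2 = 2.618750
  f(c_4) = f(2.618750) = -0.142148
  f(a) × f(c) ≥ 0, new interval: [2.618750, 2.662500]
Iteration 5:
  c_5 = (2.618750 + 2.662500)/2 = 2.640625
  f(c_5) = f(2.640625) = -0.027100
  f(a) × f(c) ≥ 0, new interval: [2.640625, 2.662500]
Iteration 6:
  c_6 = (2.640625 + 2.662500)/2 = 2.651562
  f(c_6) = f(2.651562) = 0.030784
  f(a) × f(c) < 0, new interval: [2.640625, 2.651562]

After 6 iteration(s), the approximation is c_6 = 2.651562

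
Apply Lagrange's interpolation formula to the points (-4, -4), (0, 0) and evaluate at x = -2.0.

Lagrange interpolation formula:
P(x) = Σ yᵢ × Lᵢ(x)
where Lᵢ(x) = Π_{j≠i} (x - xⱼ)/(xᵢ - xⱼ)

L_0(-2.0) = (-2.0 - 0)/(-4 - 0) = 0.500000
L_1(-2.0) = (-2.0 - (-4))/(0 - (-4)) = 0.500000

P(-2.0) = (-4)×L_0(-2.0) + 0×L_1(-2.0)
P(-2.0) = -2.000000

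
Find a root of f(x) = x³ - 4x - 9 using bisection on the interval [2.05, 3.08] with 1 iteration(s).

f(x) = x³ - 4x - 9
Initial interval: [2.05, 3.08]

Iteration 1:
  c_1 = (2.050000 + 3.080000)/2 = 2.565000
  f(c_1) = f(2.565000) = -2.384288
  f(a) × f(c) ≥ 0, new interval: [2.565000, 3.080000]

After 1 iteration(s), the approximation is c_1 = 2.565000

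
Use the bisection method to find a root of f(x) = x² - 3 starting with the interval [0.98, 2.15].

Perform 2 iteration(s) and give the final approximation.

f(x) = x² - 3
Initial interval: [0.98, 2.15]

Iteration 1:
  c_1 = (0.980000 + 2.150000)/2 = 1.565000
  f(c_1) = f(1.565000) = -0.550775
  f(a) × f(c) ≥ 0, new interval: [1.565000, 2.150000]
Iteration 2:
  c_2 = (1.565000 + 2.150000)/2 = 1.857500
  f(c_2) = f(1.857500) = 0.450306
  f(a) × f(c) < 0, new interval: [1.565000, 1.857500]

After 2 iteration(s), the approximation is c_2 = 1.857500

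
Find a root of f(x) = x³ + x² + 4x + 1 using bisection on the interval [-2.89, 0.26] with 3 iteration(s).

f(x) = x³ + x² + 4x + 1
Initial interval: [-2.89, 0.26]

Iteration 1:
  c_1 = (-2.890000 + 0.260000)/2 = -1.315000
  f(c_1) = f(-1.315000) = -4.804706
  f(a) × f(c) ≥ 0, new interval: [-1.315000, 0.260000]
Iteration 2:
  c_2 = (-1.315000 + 0.260000)/2 = -0.527500
  f(c_2) = f(-0.527500) = -0.978524
  f(a) × f(c) ≥ 0, new interval: [-0.527500, 0.260000]
Iteration 3:
  c_3 = (-0.527500 + 0.260000)/2 = -0.133750
  f(c_3) = f(-0.133750) = 0.480496
  f(a) × f(c) < 0, new interval: [-0.527500, -0.133750]

After 3 iteration(s), the approximation is c_3 = -0.133750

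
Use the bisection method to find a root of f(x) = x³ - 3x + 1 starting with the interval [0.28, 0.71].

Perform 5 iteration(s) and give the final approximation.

f(x) = x³ - 3x + 1
Initial interval: [0.28, 0.71]

Iteration 1:
  c_1 = (0.280000 + 0.710000)/2 = 0.495000
  f(c_1) = f(0.495000) = -0.363713
  f(a) × f(c) < 0, new interval: [0.280000, 0.495000]
Iteration 2:
  c_2 = (0.280000 + 0.495000)/2 = 0.387500
  f(c_2) = f(0.387500) = -0.104314
  f(a) × f(c) < 0, new interval: [0.280000, 0.387500]
Iteration 3:
  c_3 = (0.280000 + 0.387500)/2 = 0.333750
  f(c_3) = f(0.333750) = 0.035926
  f(a) × f(c) ≥ 0, new interval: [0.333750, 0.387500]
Iteration 4:
  c_4 = (0.333750 + 0.387500)/2 = 0.360625
  f(c_4) = f(0.360625) = -0.034976
  f(a) × f(c) < 0, new interval: [0.333750, 0.360625]
Iteration 5:
  c_5 = (0.333750 + 0.360625)/2 = 0.347187
  f(c_5) = f(0.347187) = 0.000287
  f(a) × f(c) ≥ 0, new interval: [0.347187, 0.360625]

After 5 iteration(s), the approximation is c_5 = 0.347187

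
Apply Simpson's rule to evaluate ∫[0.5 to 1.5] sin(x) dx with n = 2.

f(x) = sin(x)
a = 0.5, b = 1.5, n = 2
h = (b - a)/n = 0.500000

Simpson's rule: (h/3)[f(x₀) + 4f(x₁) + 2f(x₂) + ... + f(xₙ)]

x_0 = 0.5000, f(x_0) = 0.479426, coefficient = 1
x_1 = 1.0000, f(x_1) = 0.841471, coefficient = 4
x_2 = 1.5000, f(x_2) = 0.997495, coefficient = 1

I ≈ (0.500000/3) × 4.842804 = 0.807134
Exact value: 0.806845
Error: 0.000289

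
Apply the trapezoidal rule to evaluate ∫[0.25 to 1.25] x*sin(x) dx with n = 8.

f(x) = x*sin(x)
a = 0.25, b = 1.25, n = 8
h = (b - a)/n = 0.125000

Trapezoidal rule: (h/2)[f(x₀) + 2f(x₁) + 2f(x₂) + ... + f(xₙ)]

x_0 = 0.2500, f(x_0) = 0.061851, coefficient = 1
x_1 = 0.3750, f(x_1) = 0.137352, coefficient = 2
x_2 = 0.5000, f(x_2) = 0.239713, coefficient = 2
x_3 = 0.6250, f(x_3) = 0.365686, coefficient = 2
x_4 = 0.7500, f(x_4) = 0.511229, coefficient = 2
x_5 = 0.8750, f(x_5) = 0.671601, coefficient = 2
x_6 = 1.0000, f(x_6) = 0.841471, coefficient = 2
x_7 = 1.1250, f(x_7) = 1.015051, coefficient = 2
x_8 = 1.2500, f(x_8) = 1.186231, coefficient = 1

I ≈ (0.125000/2) × 8.812287 = 0.550768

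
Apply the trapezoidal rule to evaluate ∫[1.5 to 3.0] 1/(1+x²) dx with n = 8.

f(x) = 1/(1+x²)
a = 1.5, b = 3.0, n = 8
h = (b - a)/n = 0.187500

Trapezoidal rule: (h/2)[f(x₀) + 2f(x₁) + 2f(x₂) + ... + f(xₙ)]

x_0 = 1.5000, f(x_0) = 0.307692, coefficient = 1
x_1 = 1.6875, f(x_1) = 0.259898, coefficient = 2
x_2 = 1.8750, f(x_2) = 0.221453, coefficient = 2
x_3 = 2.0625, f(x_3) = 0.190335, coefficient = 2
x_4 = 2.2500, f(x_4) = 0.164948, coefficient = 2
x_5 = 2.4375, f(x_5) = 0.144063, coefficient = 2
x_6 = 2.6250, f(x_6) = 0.126733, coefficient = 2
x_7 = 2.8125, f(x_7) = 0.112231, coefficient = 2
x_8 = 3.0000, f(x_8) = 0.100000, coefficient = 1

I ≈ (0.187500/2) × 2.847016 = 0.266908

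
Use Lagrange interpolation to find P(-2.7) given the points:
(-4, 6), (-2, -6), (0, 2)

Lagrange interpolation formula:
P(x) = Σ yᵢ × Lᵢ(x)
where Lᵢ(x) = Π_{j≠i} (x - xⱼ)/(xᵢ - xⱼ)

L_0(-2.7) = (-2.7 - (-2))/(-4 - (-2)) × (-2.7 - 0)/(-4 - 0) = 0.236250
L_1(-2.7) = (-2.7 - (-4))/(-2 - (-4)) × (-2.7 - 0)/(-2 - 0) = 0.877500
L_2(-2.7) = (-2.7 - (-4))/(0 - (-4)) × (-2.7 - (-2))/(0 - (-2)) = -0.113750

P(-2.7) = 6×L_0(-2.7) + (-6)×L_1(-2.7) + 2×L_2(-2.7)
P(-2.7) = -4.075000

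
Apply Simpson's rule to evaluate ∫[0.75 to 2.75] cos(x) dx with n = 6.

f(x) = cos(x)
a = 0.75, b = 2.75, n = 6
h = (b - a)/n = 0.333333

Simpson's rule: (h/3)[f(x₀) + 4f(x₁) + 2f(x₂) + ... + f(xₙ)]

x_0 = 0.7500, f(x_0) = 0.731689, coefficient = 1
x_1 = 1.0833, f(x_1) = 0.468386, coefficient = 4
x_2 = 1.4167, f(x_2) = 0.153520, coefficient = 2
x_3 = 1.7500, f(x_3) = -0.178246, coefficient = 4
x_4 = 2.0833, f(x_4) = -0.490390, coefficient = 2
x_5 = 2.4167, f(x_5) = -0.748549, coefficient = 4
x_6 = 2.7500, f(x_6) = -0.924302, coefficient = 1

I ≈ (0.333333/3) × -2.699988 = -0.299999
Exact value: -0.299978
Error: 0.000021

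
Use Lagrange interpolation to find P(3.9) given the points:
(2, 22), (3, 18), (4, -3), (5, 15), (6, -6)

Lagrange interpolation formula:
P(x) = Σ yᵢ × Lᵢ(x)
where Lᵢ(x) = Π_{j≠i} (x - xⱼ)/(xᵢ - xⱼ)

L_0(3.9) = (3.9 - 3)/(2 - 3) × (3.9 - 4)/(2 - 4) × (3.9 - 5)/(2 - 5) × (3.9 - 6)/(2 - 6) = -0.008663
L_1(3.9) = (3.9 - 2)/(3 - 2) × (3.9 - 4)/(3 - 4) × (3.9 - 5)/(3 - 5) × (3.9 - 6)/(3 - 6) = 0.073150
L_2(3.9) = (3.9 - 2)/(4 - 2) × (3.9 - 3)/(4 - 3) × (3.9 - 5)/(4 - 5) × (3.9 - 6)/(4 - 6) = 0.987525
L_3(3.9) = (3.9 - 2)/(5 - 2) × (3.9 - 3)/(5 - 3) × (3.9 - 4)/(5 - 4) × (3.9 - 6)/(5 - 6) = -0.059850
L_4(3.9) = (3.9 - 2)/(6 - 2) × (3.9 - 3)/(6 - 3) × (3.9 - 4)/(6 - 4) × (3.9 - 5)/(6 - 5) = 0.007838

P(3.9) = 22×L_0(3.9) + 18×L_1(3.9) + (-3)×L_2(3.9) + 15×L_3(3.9) + (-6)×L_4(3.9)
P(3.9) = -2.781225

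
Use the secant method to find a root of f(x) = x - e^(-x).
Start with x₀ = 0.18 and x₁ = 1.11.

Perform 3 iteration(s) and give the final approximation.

f(x) = x - e^(-x)
x₀ = 0.18, x₁ = 1.11

Secant formula: x_{n+1} = x_n - f(x_n)(x_n - x_{n-1})/(f(x_n) - f(x_{n-1}))

Iteration 1:
  f(0.180000) = -0.655270
  f(1.110000) = 0.780441
  x_2 = 1.110000 - 0.780441×(1.110000 - 0.180000)/(0.780441 - (-0.655270))
       = 0.604460
Iteration 2:
  f(1.110000) = 0.780441
  f(0.604460) = 0.058090
  x_3 = 0.604460 - 0.058090×(0.604460 - 1.110000)/(0.058090 - 0.780441)
       = 0.563805
Iteration 3:
  f(0.604460) = 0.058090
  f(0.563805) = -0.005235
  x_4 = 0.563805 - (-0.005235)×(0.563805 - 0.604460)/(-0.005235 - 0.058090)
       = 0.567166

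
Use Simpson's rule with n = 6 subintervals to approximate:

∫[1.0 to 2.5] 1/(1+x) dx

f(x) = 1/(1+x)
a = 1.0, b = 2.5, n = 6
h = (b - a)/n = 0.250000

Simpson's rule: (h/3)[f(x₀) + 4f(x₁) + 2f(x₂) + ... + f(xₙ)]

x_0 = 1.0000, f(x_0) = 0.500000, coefficient = 1
x_1 = 1.2500, f(x_1) = 0.444444, coefficient = 4
x_2 = 1.5000, f(x_2) = 0.400000, coefficient = 2
x_3 = 1.7500, f(x_3) = 0.363636, coefficient = 4
x_4 = 2.0000, f(x_4) = 0.333333, coefficient = 2
x_5 = 2.2500, f(x_5) = 0.307692, coefficient = 4
x_6 = 2.5000, f(x_6) = 0.285714, coefficient = 1

I ≈ (0.250000/3) × 6.715473 = 0.559623
Exact value: 0.559616
Error: 0.000007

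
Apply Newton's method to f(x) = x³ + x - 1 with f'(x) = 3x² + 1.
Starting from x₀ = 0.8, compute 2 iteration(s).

f(x) = x³ + x - 1
f'(x) = 3x² + 1
x₀ = 0.8

Newton-Raphson formula: x_{n+1} = x_n - f(x_n)/f'(x_n)

Iteration 1:
  f(0.800000) = 0.312000
  f'(0.800000) = 2.920000
  x_1 = 0.800000 - 0.312000/2.920000 = 0.693151
Iteration 2:
  f(0.693151) = 0.026180
  f'(0.693151) = 2.441374
  x_2 = 0.693151 - 0.026180/2.441374 = 0.682427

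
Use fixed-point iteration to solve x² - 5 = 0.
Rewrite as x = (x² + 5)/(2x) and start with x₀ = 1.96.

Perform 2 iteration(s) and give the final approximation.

Equation: x² - 5 = 0
Fixed-point form: x = (x² + 5)/(2x)
x₀ = 1.96

x_1 = g(1.960000) = 2.255510
x_2 = g(2.255510) = 2.236152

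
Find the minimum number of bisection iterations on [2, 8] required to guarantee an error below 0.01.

We need (b-a)/2^n ≤ 0.01
(8 - 2)/2^n ≤ 0.01
6/2^n ≤ 0.01
2^n ≥ 600
n ≥ log₂(600) = 9.23
n ≥ 10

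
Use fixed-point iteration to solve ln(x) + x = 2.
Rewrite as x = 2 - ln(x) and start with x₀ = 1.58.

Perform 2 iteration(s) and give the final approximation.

Equation: ln(x) + x = 2
Fixed-point form: x = 2 - ln(x)
x₀ = 1.58

x_1 = g(1.580000) = 1.542575
x_2 = g(1.542575) = 1.566547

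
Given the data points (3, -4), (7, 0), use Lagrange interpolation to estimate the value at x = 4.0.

Lagrange interpolation formula:
P(x) = Σ yᵢ × Lᵢ(x)
where Lᵢ(x) = Π_{j≠i} (x - xⱼ)/(xᵢ - xⱼ)

L_0(4.0) = (4.0 - 7)/(3 - 7) = 0.750000
L_1(4.0) = (4.0 - 3)/(7 - 3) = 0.250000

P(4.0) = (-4)×L_0(4.0) + 0×L_1(4.0)
P(4.0) = -3.000000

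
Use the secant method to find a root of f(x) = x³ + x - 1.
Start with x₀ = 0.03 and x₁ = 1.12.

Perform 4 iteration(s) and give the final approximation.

f(x) = x³ + x - 1
x₀ = 0.03, x₁ = 1.12

Secant formula: x_{n+1} = x_n - f(x_n)(x_n - x_{n-1})/(f(x_n) - f(x_{n-1}))

Iteration 1:
  f(0.030000) = -0.969973
  f(1.120000) = 1.524928
  x_2 = 1.120000 - 1.524928×(1.120000 - 0.030000)/(1.524928 - (-0.969973))
       = 0.453773
Iteration 2:
  f(1.120000) = 1.524928
  f(0.453773) = -0.452791
  x_3 = 0.453773 - (-0.452791)×(0.453773 - 1.120000)/(-0.452791 - 1.524928)
       = 0.606303
Iteration 3:
  f(0.453773) = -0.452791
  f(0.606303) = -0.170818
  x_4 = 0.606303 - (-0.170818)×(0.606303 - 0.453773)/(-0.170818 - (-0.452791))
       = 0.698705
Iteration 4:
  f(0.606303) = -0.170818
  f(0.698705) = 0.039805
  x_5 = 0.698705 - 0.039805×(0.698705 - 0.606303)/(0.039805 - (-0.170818))
       = 0.681242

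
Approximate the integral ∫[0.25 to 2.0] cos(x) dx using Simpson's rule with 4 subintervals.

f(x) = cos(x)
a = 0.25, b = 2.0, n = 4
h = (b - a)/n = 0.437500

Simpson's rule: (h/3)[f(x₀) + 4f(x₁) + 2f(x₂) + ... + f(xₙ)]

x_0 = 0.2500, f(x_0) = 0.968912, coefficient = 1
x_1 = 0.6875, f(x_1) = 0.772835, coefficient = 4
x_2 = 1.1250, f(x_2) = 0.431177, coefficient = 2
x_3 = 1.5625, f(x_3) = 0.008296, coefficient = 4
x_4 = 2.0000, f(x_4) = -0.416147, coefficient = 1

I ≈ (0.437500/3) × 4.539643 = 0.662031
Exact value: 0.661893
Error: 0.000138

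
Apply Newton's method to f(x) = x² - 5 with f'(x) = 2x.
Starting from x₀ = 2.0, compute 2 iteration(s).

f(x) = x² - 5
f'(x) = 2x
x₀ = 2.0

Newton-Raphson formula: x_{n+1} = x_n - f(x_n)/f'(x_n)

Iteration 1:
  f(2.000000) = -1.000000
  f'(2.000000) = 4.000000
  x_1 = 2.000000 - (-1.000000)/4.000000 = 2.250000
Iteration 2:
  f(2.250000) = 0.062500
  f'(2.250000) = 4.500000
  x_2 = 2.250000 - 0.062500/4.500000 = 2.236111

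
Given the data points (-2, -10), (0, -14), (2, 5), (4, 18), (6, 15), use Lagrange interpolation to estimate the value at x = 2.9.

Lagrange interpolation formula:
P(x) = Σ yᵢ × Lᵢ(x)
where Lᵢ(x) = Π_{j≠i} (x - xⱼ)/(xᵢ - xⱼ)

L_0(2.9) = (2.9 - 0)/(-2 - 0) × (2.9 - 2)/(-2 - 2) × (2.9 - 4)/(-2 - 4) × (2.9 - 6)/(-2 - 6) = 0.023177
L_1(2.9) = (2.9 - (-2))/(0 - (-2)) × (2.9 - 2)/(0 - 2) × (2.9 - 4)/(0 - 4) × (2.9 - 6)/(0 - 6) = -0.156647
L_2(2.9) = (2.9 - (-2))/(2 - (-2)) × (2.9 - 0)/(2 - 0) × (2.9 - 4)/(2 - 4) × (2.9 - 6)/(2 - 6) = 0.757127
L_3(2.9) = (2.9 - (-2))/(4 - (-2)) × (2.9 - 0)/(4 - 0) × (2.9 - 2)/(4 - 2) × (2.9 - 6)/(4 - 6) = 0.412978
L_4(2.9) = (2.9 - (-2))/(6 - (-2)) × (2.9 - 0)/(6 - 0) × (2.9 - 2)/(6 - 2) × (2.9 - 4)/(6 - 4) = -0.036635

P(2.9) = (-10)×L_0(2.9) + (-14)×L_1(2.9) + 5×L_2(2.9) + 18×L_3(2.9) + 15×L_4(2.9)
P(2.9) = 12.630995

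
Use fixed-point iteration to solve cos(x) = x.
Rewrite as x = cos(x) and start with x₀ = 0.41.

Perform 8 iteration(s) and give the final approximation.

Equation: cos(x) = x
Fixed-point form: x = cos(x)
x₀ = 0.41

x_1 = g(0.410000) = 0.917121
x_2 = g(0.917121) = 0.608108
x_3 = g(0.608108) = 0.820730
x_4 = g(0.820730) = 0.681687
x_5 = g(0.681687) = 0.776511
x_6 = g(0.776511) = 0.713363
x_7 = g(0.713363) = 0.756165
x_8 = g(0.756165) = 0.727472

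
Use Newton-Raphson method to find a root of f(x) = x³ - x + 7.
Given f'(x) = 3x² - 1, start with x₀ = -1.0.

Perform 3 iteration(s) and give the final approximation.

f(x) = x³ - x + 7
f'(x) = 3x² - 1
x₀ = -1.0

Newton-Raphson formula: x_{n+1} = x_n - f(x_n)/f'(x_n)

Iteration 1:
  f(-1.000000) = 7.000000
  f'(-1.000000) = 2.000000
  x_1 = -1.000000 - 7.000000/2.000000 = -4.500000
Iteration 2:
  f(-4.500000) = -79.625000
  f'(-4.500000) = 59.750000
  x_2 = -4.500000 - (-79.625000)/59.750000 = -3.167364
Iteration 3:
  f(-3.167364) = -21.608249
  f'(-3.167364) = 29.096584
  x_3 = -3.167364 - (-21.608249)/29.096584 = -2.424725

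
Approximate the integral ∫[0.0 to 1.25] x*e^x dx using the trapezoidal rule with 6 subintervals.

f(x) = x*e^x
a = 0.0, b = 1.25, n = 6
h = (b - a)/n = 0.208333

Trapezoidal rule: (h/2)[f(x₀) + 2f(x₁) + 2f(x₂) + ... + f(xₙ)]

x_0 = 0.0000, f(x_0) = 0.000000, coefficient = 1
x_1 = 0.2083, f(x_1) = 0.256588, coefficient = 2
x_2 = 0.4167, f(x_2) = 0.632040, coefficient = 2
x_3 = 0.6250, f(x_3) = 1.167654, coefficient = 2
x_4 = 0.8333, f(x_4) = 1.917480, coefficient = 2
x_5 = 1.0417, f(x_5) = 2.952017, coefficient = 2
x_6 = 1.2500, f(x_6) = 4.362929, coefficient = 1

I ≈ (0.208333/2) × 18.214487 = 1.897342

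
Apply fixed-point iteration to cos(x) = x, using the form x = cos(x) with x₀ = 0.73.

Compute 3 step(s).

Equation: cos(x) = x
Fixed-point form: x = cos(x)
x₀ = 0.73

x_1 = g(0.730000) = 0.745174
x_2 = g(0.745174) = 0.734970
x_3 = g(0.734970) = 0.741851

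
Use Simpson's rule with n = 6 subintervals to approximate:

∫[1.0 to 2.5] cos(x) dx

f(x) = cos(x)
a = 1.0, b = 2.5, n = 6
h = (b - a)/n = 0.250000

Simpson's rule: (h/3)[f(x₀) + 4f(x₁) + 2f(x₂) + ... + f(xₙ)]

x_0 = 1.0000, f(x_0) = 0.540302, coefficient = 1
x_1 = 1.2500, f(x_1) = 0.315322, coefficient = 4
x_2 = 1.5000, f(x_2) = 0.070737, coefficient = 2
x_3 = 1.7500, f(x_3) = -0.178246, coefficient = 4
x_4 = 2.0000, f(x_4) = -0.416147, coefficient = 2
x_5 = 2.2500, f(x_5) = -0.628174, coefficient = 4
x_6 = 2.5000, f(x_6) = -0.801144, coefficient = 1

I ≈ (0.250000/3) × -2.916050 = -0.243004
Exact value: -0.242999
Error: 0.000005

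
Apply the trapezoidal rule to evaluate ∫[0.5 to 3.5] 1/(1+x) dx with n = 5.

f(x) = 1/(1+x)
a = 0.5, b = 3.5, n = 5
h = (b - a)/n = 0.600000

Trapezoidal rule: (h/2)[f(x₀) + 2f(x₁) + 2f(x₂) + ... + f(xₙ)]

x_0 = 0.5000, f(x_0) = 0.666667, coefficient = 1
x_1 = 1.1000, f(x_1) = 0.476190, coefficient = 2
x_2 = 1.7000, f(x_2) = 0.370370, coefficient = 2
x_3 = 2.3000, f(x_3) = 0.303030, coefficient = 2
x_4 = 2.9000, f(x_4) = 0.256410, coefficient = 2
x_5 = 3.5000, f(x_5) = 0.222222, coefficient = 1

I ≈ (0.600000/2) × 3.700892 = 1.110268
Exact value: 1.098612
Error: 0.011655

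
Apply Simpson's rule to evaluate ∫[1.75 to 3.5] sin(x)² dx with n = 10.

f(x) = sin(x)²
a = 1.75, b = 3.5, n = 10
h = (b - a)/n = 0.175000

Simpson's rule: (h/3)[f(x₀) + 4f(x₁) + 2f(x₂) + ... + f(xₙ)]

x_0 = 1.7500, f(x_0) = 0.968228, coefficient = 1
x_1 = 1.9250, f(x_1) = 0.879700, coefficient = 4
x_2 = 2.1000, f(x_2) = 0.745130, coefficient = 2
x_3 = 2.2750, f(x_3) = 0.580838, coefficient = 4
x_4 = 2.4500, f(x_4) = 0.406744, coefficient = 2
x_5 = 2.6250, f(x_5) = 0.243957, coefficient = 4
x_6 = 2.8000, f(x_6) = 0.112217, coefficient = 2
x_7 = 2.9750, f(x_7) = 0.027497, coefficient = 4
x_8 = 3.1500, f(x_8) = 0.000071, coefficient = 2
x_9 = 3.3250, f(x_9) = 0.033263, coefficient = 4
x_10 = 3.5000, f(x_10) = 0.123049, coefficient = 1

I ≈ (0.175000/3) × 10.680621 = 0.623036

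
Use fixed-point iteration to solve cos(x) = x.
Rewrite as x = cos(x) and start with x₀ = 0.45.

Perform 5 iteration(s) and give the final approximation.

Equation: cos(x) = x
Fixed-point form: x = cos(x)
x₀ = 0.45

x_1 = g(0.450000) = 0.900447
x_2 = g(0.900447) = 0.621260
x_3 = g(0.621260) = 0.813146
x_4 = g(0.813146) = 0.687216
x_5 = g(0.687216) = 0.773015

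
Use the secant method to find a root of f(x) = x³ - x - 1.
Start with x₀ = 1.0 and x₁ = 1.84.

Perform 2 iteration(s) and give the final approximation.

f(x) = x³ - x - 1
x₀ = 1.0, x₁ = 1.84

Secant formula: x_{n+1} = x_n - f(x_n)(x_n - x_{n-1})/(f(x_n) - f(x_{n-1}))

Iteration 1:
  f(1.000000) = -1.000000
  f(1.840000) = 3.389504
  x_2 = 1.840000 - 3.389504×(1.840000 - 1.000000)/(3.389504 - (-1.000000))
       = 1.191366
Iteration 2:
  f(1.840000) = 3.389504
  f(1.191366) = -0.500399
  x_3 = 1.191366 - (-0.500399)×(1.191366 - 1.840000)/(-0.500399 - 3.389504)
       = 1.274806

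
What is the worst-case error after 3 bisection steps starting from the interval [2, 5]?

Bisection error bound: |error| ≤ (b-a)/2^n
|error| ≤ (5 - 2)/2^3 = 3/2^3
|error| ≤ 0.3750000000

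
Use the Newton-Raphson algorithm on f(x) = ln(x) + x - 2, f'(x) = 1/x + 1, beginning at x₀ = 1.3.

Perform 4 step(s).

f(x) = ln(x) + x - 2
f'(x) = 1/x + 1
x₀ = 1.3

Newton-Raphson formula: x_{n+1} = x_n - f(x_n)/f'(x_n)

Iteration 1:
  f(1.300000) = -0.437636
  f'(1.300000) = 1.769231
  x_1 = 1.300000 - (-0.437636)/1.769231 = 1.547359
Iteration 2:
  f(1.547359) = -0.016091
  f'(1.547359) = 1.646262
  x_2 = 1.547359 - (-0.016091)/1.646262 = 1.557134
Iteration 3:
  f(1.557134) = -0.000020
  f'(1.557134) = 1.642206
  x_3 = 1.557134 - (-0.000020)/1.642206 = 1.557146
Iteration 4:
  f(1.557146) = 0.000000
  f'(1.557146) = 1.642201
  x_4 = 1.557146 - 0.000000/1.642201 = 1.557146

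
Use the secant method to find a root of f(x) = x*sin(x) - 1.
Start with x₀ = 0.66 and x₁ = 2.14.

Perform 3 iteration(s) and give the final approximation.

f(x) = x*sin(x) - 1
x₀ = 0.66, x₁ = 2.14

Secant formula: x_{n+1} = x_n - f(x_n)(x_n - x_{n-1})/(f(x_n) - f(x_{n-1}))

Iteration 1:
  f(0.660000) = -0.595343
  f(2.140000) = 0.802587
  x_2 = 2.140000 - 0.802587×(2.140000 - 0.660000)/(0.802587 - (-0.595343))
       = 1.290294
Iteration 2:
  f(2.140000) = 0.802587
  f(1.290294) = 0.239865
  x_3 = 1.290294 - 0.239865×(1.290294 - 2.140000)/(0.239865 - 0.802587)
       = 0.928100
Iteration 3:
  f(1.290294) = 0.239865
  f(0.928100) = -0.257073
  x_4 = 0.928100 - (-0.257073)×(0.928100 - 1.290294)/(-0.257073 - 0.239865)
       = 1.115468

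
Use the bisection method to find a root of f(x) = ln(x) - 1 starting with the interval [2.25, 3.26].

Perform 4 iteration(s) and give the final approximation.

f(x) = ln(x) - 1
Initial interval: [2.25, 3.26]

Iteration 1:
  c_1 = (2.250000 + 3.260000)/2 = 2.755000
  f(c_1) = f(2.755000) = 0.013417
  f(a) × f(c) < 0, new interval: [2.250000, 2.755000]
Iteration 2:
  c_2 = (2.250000 + 2.755000)/2 = 2.502500
  f(c_2) = f(2.502500) = -0.082710
  f(a) × f(c) ≥ 0, new interval: [2.502500, 2.755000]
Iteration 3:
  c_3 = (2.502500 + 2.755000)/2 = 2.628750
  f(c_3) = f(2.628750) = -0.033492
  f(a) × f(c) ≥ 0, new interval: [2.628750, 2.755000]
Iteration 4:
  c_4 = (2.628750 + 2.755000)/2 = 2.691875
  f(c_4) = f(2.691875) = -0.009762
  f(a) × f(c) ≥ 0, new interval: [2.691875, 2.755000]

After 4 iteration(s), the approximation is c_4 = 2.691875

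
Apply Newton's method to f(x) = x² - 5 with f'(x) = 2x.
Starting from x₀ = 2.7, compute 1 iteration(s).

f(x) = x² - 5
f'(x) = 2x
x₀ = 2.7

Newton-Raphson formula: x_{n+1} = x_n - f(x_n)/f'(x_n)

Iteration 1:
  f(2.700000) = 2.290000
  f'(2.700000) = 5.400000
  x_1 = 2.700000 - 2.290000/5.400000 = 2.275926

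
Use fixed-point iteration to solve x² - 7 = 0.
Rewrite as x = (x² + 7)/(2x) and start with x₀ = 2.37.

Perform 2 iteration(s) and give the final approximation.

Equation: x² - 7 = 0
Fixed-point form: x = (x² + 7)/(2x)
x₀ = 2.37

x_1 = g(2.370000) = 2.661793
x_2 = g(2.661793) = 2.645800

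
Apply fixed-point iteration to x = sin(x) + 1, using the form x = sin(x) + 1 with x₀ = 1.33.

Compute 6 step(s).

Equation: x = sin(x) + 1
Fixed-point form: x = sin(x) + 1
x₀ = 1.33

x_1 = g(1.330000) = 1.971148
x_2 = g(1.971148) = 1.920924
x_3 = g(1.920924) = 1.939329
x_4 = g(1.939329) = 1.932857
x_5 = g(1.932857) = 1.935169
x_6 = g(1.935169) = 1.934348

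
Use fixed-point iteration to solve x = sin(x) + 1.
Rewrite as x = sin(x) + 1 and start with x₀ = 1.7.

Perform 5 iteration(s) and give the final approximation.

Equation: x = sin(x) + 1
Fixed-point form: x = sin(x) + 1
x₀ = 1.7

x_1 = g(1.700000) = 1.991665
x_2 = g(1.991665) = 1.912734
x_3 = g(1.912734) = 1.942107
x_4 = g(1.942107) = 1.931853
x_5 = g(1.931853) = 1.935524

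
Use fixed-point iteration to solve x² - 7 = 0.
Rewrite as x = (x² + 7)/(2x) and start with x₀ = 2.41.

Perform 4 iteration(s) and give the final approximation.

Equation: x² - 7 = 0
Fixed-point form: x = (x² + 7)/(2x)
x₀ = 2.41

x_1 = g(2.410000) = 2.657282
x_2 = g(2.657282) = 2.645776
x_3 = g(2.645776) = 2.645751
x_4 = g(2.645751) = 2.645751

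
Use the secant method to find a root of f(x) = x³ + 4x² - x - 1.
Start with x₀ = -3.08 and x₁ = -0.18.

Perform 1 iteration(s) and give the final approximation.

f(x) = x³ + 4x² - x - 1
x₀ = -3.08, x₁ = -0.18

Secant formula: x_{n+1} = x_n - f(x_n)(x_n - x_{n-1})/(f(x_n) - f(x_{n-1}))

Iteration 1:
  f(-3.080000) = 10.807488
  f(-0.180000) = -0.696232
  x_2 = -0.180000 - (-0.696232)×(-0.180000 - (-3.080000))/(-0.696232 - 10.807488)
       = -0.355515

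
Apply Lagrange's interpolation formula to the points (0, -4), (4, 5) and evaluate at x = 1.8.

Lagrange interpolation formula:
P(x) = Σ yᵢ × Lᵢ(x)
where Lᵢ(x) = Π_{j≠i} (x - xⱼ)/(xᵢ - xⱼ)

L_0(1.8) = (1.8 - 4)/(0 - 4) = 0.550000
L_1(1.8) = (1.8 - 0)/(4 - 0) = 0.450000

P(1.8) = (-4)×L_0(1.8) + 5×L_1(1.8)
P(1.8) = 0.050000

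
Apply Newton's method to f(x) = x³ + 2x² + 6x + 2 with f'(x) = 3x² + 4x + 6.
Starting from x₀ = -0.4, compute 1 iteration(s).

f(x) = x³ + 2x² + 6x + 2
f'(x) = 3x² + 4x + 6
x₀ = -0.4

Newton-Raphson formula: x_{n+1} = x_n - f(x_n)/f'(x_n)

Iteration 1:
  f(-0.400000) = -0.144000
  f'(-0.400000) = 4.880000
  x_1 = -0.400000 - (-0.144000)/4.880000 = -0.370492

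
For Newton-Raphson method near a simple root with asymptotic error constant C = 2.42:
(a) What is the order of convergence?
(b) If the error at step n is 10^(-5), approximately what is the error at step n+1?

(a) Newton-Raphson has quadratic (order 2) convergence near simple roots.
    This means |e_{n+1}| ≈ C|e_n|².

(b) With |e_n| = 10^(-5) and C = 2.42:
    |e_{n+1}| ≈ 2.42 × (10^(-5))² = 2.42 × 10^(-10)

(a) 2 (quadratic); (b) |e_{n+1}| ≈ 2.420e-10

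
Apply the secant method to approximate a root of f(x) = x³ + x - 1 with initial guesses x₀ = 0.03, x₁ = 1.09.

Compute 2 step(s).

f(x) = x³ + x - 1
x₀ = 0.03, x₁ = 1.09

Secant formula: x_{n+1} = x_n - f(x_n)(x_n - x_{n-1})/(f(x_n) - f(x_{n-1}))

Iteration 1:
  f(0.030000) = -0.969973
  f(1.090000) = 1.385029
  x_2 = 1.090000 - 1.385029×(1.090000 - 0.030000)/(1.385029 - (-0.969973))
       = 0.466590
Iteration 2:
  f(1.090000) = 1.385029
  f(0.466590) = -0.431830
  x_3 = 0.466590 - (-0.431830)×(0.466590 - 1.090000)/(-0.431830 - 1.385029)
       = 0.614762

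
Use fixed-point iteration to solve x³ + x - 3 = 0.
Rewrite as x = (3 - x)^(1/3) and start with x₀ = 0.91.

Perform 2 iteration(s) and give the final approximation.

Equation: x³ + x - 3 = 0
Fixed-point form: x = (3 - x)^(1/3)
x₀ = 0.91

x_1 = g(0.910000) = 1.278543
x_2 = g(1.278543) = 1.198483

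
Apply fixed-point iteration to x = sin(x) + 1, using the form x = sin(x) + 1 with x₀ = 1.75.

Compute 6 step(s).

Equation: x = sin(x) + 1
Fixed-point form: x = sin(x) + 1
x₀ = 1.75

x_1 = g(1.750000) = 1.983986
x_2 = g(1.983986) = 1.915845
x_3 = g(1.915845) = 1.941059
x_4 = g(1.941059) = 1.932232
x_5 = g(1.932232) = 1.935390
x_6 = g(1.935390) = 1.934269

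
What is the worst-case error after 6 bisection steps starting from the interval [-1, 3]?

Bisection error bound: |error| ≤ (b-a)/2^n
|error| ≤ (3 - (-1))/2^6 = 4/2^6
|error| ≤ 0.0625000000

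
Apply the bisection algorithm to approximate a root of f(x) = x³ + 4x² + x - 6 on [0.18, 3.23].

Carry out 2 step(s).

f(x) = x³ + 4x² + x - 6
Initial interval: [0.18, 3.23]

Iteration 1:
  c_1 = (0.180000 + 3.230000)/2 = 1.705000
  f(c_1) = f(1.705000) = 12.289578
  f(a) × f(c) < 0, new interval: [0.180000, 1.705000]
Iteration 2:
  c_2 = (0.180000 + 1.705000)/2 = 0.942500
  f(c_2) = f(0.942500) = -0.667046
  f(a) × f(c) ≥ 0, new interval: [0.942500, 1.705000]

After 2 iteration(s), the approximation is c_2 = 0.942500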